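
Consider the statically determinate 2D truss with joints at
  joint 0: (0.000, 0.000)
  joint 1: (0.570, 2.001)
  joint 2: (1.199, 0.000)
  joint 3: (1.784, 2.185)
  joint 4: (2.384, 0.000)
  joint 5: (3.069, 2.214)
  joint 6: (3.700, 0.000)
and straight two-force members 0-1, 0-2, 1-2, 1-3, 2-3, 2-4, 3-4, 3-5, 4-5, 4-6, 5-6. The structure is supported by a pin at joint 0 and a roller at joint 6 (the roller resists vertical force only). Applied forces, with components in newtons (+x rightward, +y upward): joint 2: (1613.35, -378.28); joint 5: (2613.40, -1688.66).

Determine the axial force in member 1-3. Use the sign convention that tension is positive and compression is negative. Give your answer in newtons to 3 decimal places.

N=7 nodes, M=11 members, R=3 reactions → 2N=14, M+R=14
member 0 (0-1): L=2.0806, (cx,cy)=(0.2740,0.9617)
member 1 (0-2): L=1.1990, (cx,cy)=(1.0000,0.0000)
member 2 (1-2): L=2.0975, (cx,cy)=(0.2999,-0.9540)
member 3 (1-3): L=1.2279, (cx,cy)=(0.9887,0.1499)
member 4 (2-3): L=2.2620, (cx,cy)=(0.2586,0.9660)
member 5 (2-4): L=1.1850, (cx,cy)=(1.0000,0.0000)
member 6 (3-4): L=2.2659, (cx,cy)=(0.2648,-0.9643)
member 7 (3-5): L=1.2853, (cx,cy)=(0.9997,0.0226)
member 8 (4-5): L=2.3175, (cx,cy)=(0.2956,0.9553)
member 9 (4-6): L=1.3160, (cx,cy)=(1.0000,0.0000)
member 10 (5-6): L=2.3022, (cx,cy)=(0.2741,-0.9617)
solve A·x = −loads:
  F[0-1] = +1060.7013 N (tension)
  F[0-2] = +3936.1610 N (tension)
  F[1-2] = -976.6349 N (compression)
  F[1-3] = +590.1221 N (tension)
  F[2-3] = +1356.1062 N (tension)
  F[2-4] = +1679.2177 N (tension)
  F[3-4] = -1419.5052 N (compression)
  F[3-5] = +1310.3972 N (tension)
  F[4-5] = +1432.8535 N (tension)
  F[4-6] = +879.8261 N (tension)
  F[5-6] = -3209.9899 N (compression)
  Rx@0 = -4226.7500 N
  Ry@0 = -1020.1202 N
  Ry@6 = +3087.0602 N

590.122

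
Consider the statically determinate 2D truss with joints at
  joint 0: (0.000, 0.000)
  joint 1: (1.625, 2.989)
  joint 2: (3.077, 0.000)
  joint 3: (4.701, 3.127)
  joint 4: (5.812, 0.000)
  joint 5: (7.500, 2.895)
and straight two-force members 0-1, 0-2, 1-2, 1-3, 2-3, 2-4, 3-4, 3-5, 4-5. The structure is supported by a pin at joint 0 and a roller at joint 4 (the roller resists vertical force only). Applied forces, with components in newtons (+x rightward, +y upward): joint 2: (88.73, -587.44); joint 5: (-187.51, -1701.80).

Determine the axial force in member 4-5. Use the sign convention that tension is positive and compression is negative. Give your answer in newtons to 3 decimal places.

-1896.302

N=6 nodes, M=9 members, R=3 reactions → 2N=12, M+R=12
member 0 (0-1): L=3.4022, (cx,cy)=(0.4776,0.8786)
member 1 (0-2): L=3.0770, (cx,cy)=(1.0000,0.0000)
member 2 (1-2): L=3.3230, (cx,cy)=(0.4370,-0.8995)
member 3 (1-3): L=3.0791, (cx,cy)=(0.9990,0.0448)
member 4 (2-3): L=3.5236, (cx,cy)=(0.4609,0.8875)
member 5 (2-4): L=2.7350, (cx,cy)=(1.0000,0.0000)
member 6 (3-4): L=3.3185, (cx,cy)=(0.3348,-0.9423)
member 7 (3-5): L=2.8086, (cx,cy)=(0.9966,-0.0826)
member 8 (4-5): L=3.3512, (cx,cy)=(0.5037,0.8639)
solve A·x = −loads:
  F[0-1] = +141.6223 N (tension)
  F[0-2] = -166.4240 N (compression)
  F[1-2] = -132.0751 N (compression)
  F[1-3] = +125.4807 N (tension)
  F[2-3] = +795.8044 N (tension)
  F[2-4] = -679.6484 N (compression)
  F[3-4] = -822.9847 N (compression)
  F[3-5] = +770.2977 N (tension)
  F[4-5] = -1896.3025 N (compression)
  Rx@0 = +98.7800 N
  Ry@0 = -124.4234 N
  Ry@4 = +2413.6634 N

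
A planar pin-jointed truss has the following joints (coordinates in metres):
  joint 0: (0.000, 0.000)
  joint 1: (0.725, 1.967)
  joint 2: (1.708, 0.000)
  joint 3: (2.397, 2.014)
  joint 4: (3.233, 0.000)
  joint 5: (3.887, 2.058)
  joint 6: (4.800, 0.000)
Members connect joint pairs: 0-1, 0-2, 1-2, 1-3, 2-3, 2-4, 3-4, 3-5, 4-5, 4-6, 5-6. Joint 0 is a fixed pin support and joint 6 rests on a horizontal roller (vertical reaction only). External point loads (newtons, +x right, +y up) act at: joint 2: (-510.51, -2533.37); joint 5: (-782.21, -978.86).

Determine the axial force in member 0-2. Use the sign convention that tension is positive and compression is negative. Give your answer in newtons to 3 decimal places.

-498.990

N=7 nodes, M=11 members, R=3 reactions → 2N=14, M+R=14
member 0 (0-1): L=2.0964, (cx,cy)=(0.3458,0.9383)
member 1 (0-2): L=1.7080, (cx,cy)=(1.0000,0.0000)
member 2 (1-2): L=2.1989, (cx,cy)=(0.4470,-0.8945)
member 3 (1-3): L=1.6727, (cx,cy)=(0.9996,0.0281)
member 4 (2-3): L=2.1286, (cx,cy)=(0.3237,0.9462)
member 5 (2-4): L=1.5250, (cx,cy)=(1.0000,0.0000)
member 6 (3-4): L=2.1806, (cx,cy)=(0.3834,-0.9236)
member 7 (3-5): L=1.4906, (cx,cy)=(0.9996,0.0295)
member 8 (4-5): L=2.1594, (cx,cy)=(0.3029,0.9530)
member 9 (4-6): L=1.5670, (cx,cy)=(1.0000,0.0000)
member 10 (5-6): L=2.2514, (cx,cy)=(0.4055,-0.9141)
solve A·x = −loads:
  F[0-1] = -2295.0928 N (compression)
  F[0-2] = -498.9897 N (compression)
  F[1-2] = +2349.4628 N (tension)
  F[1-3] = -1844.7430 N (compression)
  F[2-3] = +456.2982 N (tension)
  F[2-4] = +914.1065 N (tension)
  F[3-4] = -459.9254 N (compression)
  F[3-5] = -1520.6539 N (compression)
  F[4-5] = +445.7163 N (tension)
  F[4-6] = +602.7919 N (tension)
  F[5-6] = -1486.4657 N (compression)
  Rx@0 = +1292.7200 N
  Ry@0 = +2153.4724 N
  Ry@6 = +1358.7576 N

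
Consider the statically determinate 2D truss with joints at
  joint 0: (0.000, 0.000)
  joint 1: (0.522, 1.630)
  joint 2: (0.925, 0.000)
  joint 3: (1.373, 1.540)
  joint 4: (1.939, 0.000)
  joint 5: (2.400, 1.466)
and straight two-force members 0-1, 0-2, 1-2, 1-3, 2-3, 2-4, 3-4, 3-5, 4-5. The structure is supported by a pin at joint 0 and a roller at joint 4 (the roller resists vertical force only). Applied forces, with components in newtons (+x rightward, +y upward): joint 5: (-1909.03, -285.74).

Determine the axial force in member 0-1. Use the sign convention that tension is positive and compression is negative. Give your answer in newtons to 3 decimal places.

N=6 nodes, M=9 members, R=3 reactions → 2N=12, M+R=12
member 0 (0-1): L=1.7115, (cx,cy)=(0.3050,0.9524)
member 1 (0-2): L=0.9250, (cx,cy)=(1.0000,0.0000)
member 2 (1-2): L=1.6791, (cx,cy)=(0.2400,-0.9708)
member 3 (1-3): L=0.8557, (cx,cy)=(0.9945,-0.1052)
member 4 (2-3): L=1.6038, (cx,cy)=(0.2793,0.9602)
member 5 (2-4): L=1.0140, (cx,cy)=(1.0000,0.0000)
member 6 (3-4): L=1.6407, (cx,cy)=(0.3450,-0.9386)
member 7 (3-5): L=1.0297, (cx,cy)=(0.9974,-0.0719)
member 8 (4-5): L=1.5368, (cx,cy)=(0.3000,0.9539)
solve A·x = −loads:
  F[0-1] = -1444.2135 N (compression)
  F[0-2] = -1468.5626 N (compression)
  F[1-2] = +1504.1346 N (tension)
  F[1-3] = -805.9481 N (compression)
  F[2-3] = -1520.6995 N (compression)
  F[2-4] = -682.7754 N (compression)
  F[3-4] = +1601.9177 N (tension)
  F[3-5] = -1783.4815 N (compression)
  F[4-5] = -433.8984 N (compression)
  Rx@0 = +1909.0300 N
  Ry@0 = +1375.4058 N
  Ry@4 = -1089.6658 N

-1444.213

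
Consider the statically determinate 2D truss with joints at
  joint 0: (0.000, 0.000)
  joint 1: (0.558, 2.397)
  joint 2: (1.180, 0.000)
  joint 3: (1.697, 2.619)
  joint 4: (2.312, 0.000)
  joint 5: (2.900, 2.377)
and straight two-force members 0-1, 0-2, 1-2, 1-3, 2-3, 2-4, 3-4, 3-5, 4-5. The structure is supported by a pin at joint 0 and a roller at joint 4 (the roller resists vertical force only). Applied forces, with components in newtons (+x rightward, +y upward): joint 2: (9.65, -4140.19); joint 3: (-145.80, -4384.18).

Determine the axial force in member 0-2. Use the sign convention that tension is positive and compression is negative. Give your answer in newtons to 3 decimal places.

N=6 nodes, M=9 members, R=3 reactions → 2N=12, M+R=12
member 0 (0-1): L=2.4611, (cx,cy)=(0.2267,0.9740)
member 1 (0-2): L=1.1800, (cx,cy)=(1.0000,0.0000)
member 2 (1-2): L=2.4764, (cx,cy)=(0.2512,-0.9679)
member 3 (1-3): L=1.1604, (cx,cy)=(0.9815,0.1913)
member 4 (2-3): L=2.6695, (cx,cy)=(0.1937,0.9811)
member 5 (2-4): L=1.1320, (cx,cy)=(1.0000,0.0000)
member 6 (3-4): L=2.6902, (cx,cy)=(0.2286,-0.9735)
member 7 (3-5): L=1.2271, (cx,cy)=(0.9804,-0.1972)
member 8 (4-5): L=2.4486, (cx,cy)=(0.2401,0.9707)
solve A·x = −loads:
  F[0-1] = -3448.2848 N (compression)
  F[0-2] = +645.6749 N (tension)
  F[1-2] = +3152.8247 N (tension)
  F[1-3] = -1603.3409 N (compression)
  F[2-3] = +1109.4419 N (tension)
  F[2-4] = +1213.0659 N (tension)
  F[3-4] = -5306.4021 N (compression)
  F[3-5] = -0.0000 N (compression)
  F[4-5] = +0.0000 N (tension)
  Rx@0 = +136.1500 N
  Ry@0 = +3358.4844 N
  Ry@4 = +5165.8856 N

645.675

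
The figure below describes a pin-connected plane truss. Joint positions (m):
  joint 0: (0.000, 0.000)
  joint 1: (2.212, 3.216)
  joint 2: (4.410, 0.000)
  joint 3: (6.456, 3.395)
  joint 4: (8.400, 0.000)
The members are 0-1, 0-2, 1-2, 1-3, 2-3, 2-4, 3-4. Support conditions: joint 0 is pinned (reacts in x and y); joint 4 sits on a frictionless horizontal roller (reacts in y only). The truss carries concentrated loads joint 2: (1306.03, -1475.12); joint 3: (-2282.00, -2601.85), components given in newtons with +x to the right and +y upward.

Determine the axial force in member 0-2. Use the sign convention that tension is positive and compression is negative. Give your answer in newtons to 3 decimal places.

N=5 nodes, M=7 members, R=3 reactions → 2N=10, M+R=10
member 0 (0-1): L=3.9033, (cx,cy)=(0.5667,0.8239)
member 1 (0-2): L=4.4100, (cx,cy)=(1.0000,0.0000)
member 2 (1-2): L=3.8954, (cx,cy)=(0.5643,-0.8256)
member 3 (1-3): L=4.2478, (cx,cy)=(0.9991,0.0421)
member 4 (2-3): L=3.9639, (cx,cy)=(0.5162,0.8565)
member 5 (2-4): L=3.9900, (cx,cy)=(1.0000,0.0000)
member 6 (3-4): L=3.9122, (cx,cy)=(0.4969,-0.8678)
solve A·x = −loads:
  F[0-1] = -2700.6585 N (compression)
  F[0-2] = +554.5007 N (tension)
  F[1-2] = +2543.6693 N (tension)
  F[1-3] = -2968.3995 N (compression)
  F[2-3] = -729.6355 N (compression)
  F[2-4] = +1060.3745 N (tension)
  F[3-4] = -2133.9389 N (compression)
  Rx@0 = +975.9700 N
  Ry@0 = +2225.1328 N
  Ry@4 = +1851.8372 N

554.501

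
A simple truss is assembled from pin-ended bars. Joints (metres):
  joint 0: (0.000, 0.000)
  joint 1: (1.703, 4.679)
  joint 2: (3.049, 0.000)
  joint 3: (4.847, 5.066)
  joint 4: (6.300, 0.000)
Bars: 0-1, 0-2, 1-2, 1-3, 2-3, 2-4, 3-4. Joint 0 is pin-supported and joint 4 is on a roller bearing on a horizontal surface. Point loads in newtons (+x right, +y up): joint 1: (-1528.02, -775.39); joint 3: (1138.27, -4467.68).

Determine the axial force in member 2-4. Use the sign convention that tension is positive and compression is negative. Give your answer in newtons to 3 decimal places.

N=5 nodes, M=7 members, R=3 reactions → 2N=10, M+R=10
member 0 (0-1): L=4.9793, (cx,cy)=(0.3420,0.9397)
member 1 (0-2): L=3.0490, (cx,cy)=(1.0000,0.0000)
member 2 (1-2): L=4.8688, (cx,cy)=(0.2765,-0.9610)
member 3 (1-3): L=3.1677, (cx,cy)=(0.9925,0.1222)
member 4 (2-3): L=5.3756, (cx,cy)=(0.3345,0.9424)
member 5 (2-4): L=3.2510, (cx,cy)=(1.0000,0.0000)
member 6 (3-4): L=5.2703, (cx,cy)=(0.2757,-0.9612)
solve A·x = −loads:
  F[0-1] = -1932.2636 N (compression)
  F[0-2] = +271.1174 N (tension)
  F[1-2] = +1152.7847 N (tension)
  F[1-3] = +552.5968 N (tension)
  F[2-3] = -1175.5630 N (compression)
  F[2-4] = +983.0076 N (tension)
  F[3-4] = -3565.5185 N (compression)
  Rx@0 = +389.7500 N
  Ry@0 = +1815.7360 N
  Ry@4 = +3427.3340 N

983.008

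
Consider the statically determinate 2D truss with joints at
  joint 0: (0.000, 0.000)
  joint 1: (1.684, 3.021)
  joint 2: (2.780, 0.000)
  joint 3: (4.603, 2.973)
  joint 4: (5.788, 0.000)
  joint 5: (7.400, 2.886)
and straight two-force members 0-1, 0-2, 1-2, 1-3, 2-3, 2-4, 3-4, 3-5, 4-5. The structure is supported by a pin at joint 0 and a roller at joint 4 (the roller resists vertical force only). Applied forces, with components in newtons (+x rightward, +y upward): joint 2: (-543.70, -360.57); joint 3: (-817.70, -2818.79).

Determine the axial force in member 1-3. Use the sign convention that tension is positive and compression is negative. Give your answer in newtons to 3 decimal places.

-1096.696

N=6 nodes, M=9 members, R=3 reactions → 2N=12, M+R=12
member 0 (0-1): L=3.4587, (cx,cy)=(0.4869,0.8735)
member 1 (0-2): L=2.7800, (cx,cy)=(1.0000,0.0000)
member 2 (1-2): L=3.2137, (cx,cy)=(0.3410,-0.9400)
member 3 (1-3): L=2.9194, (cx,cy)=(0.9999,-0.0164)
member 4 (2-3): L=3.4874, (cx,cy)=(0.5227,0.8525)
member 5 (2-4): L=3.0080, (cx,cy)=(1.0000,0.0000)
member 6 (3-4): L=3.2005, (cx,cy)=(0.3703,-0.9289)
member 7 (3-5): L=2.7984, (cx,cy)=(0.9995,-0.0311)
member 8 (4-5): L=3.3057, (cx,cy)=(0.4876,0.8730)
solve A·x = −loads:
  F[0-1] = -1356.0991 N (compression)
  F[0-2] = -701.1229 N (compression)
  F[1-2] = +1279.2237 N (tension)
  F[1-3] = -1096.6961 N (compression)
  F[2-3] = -987.6445 N (compression)
  F[2-4] = +795.1261 N (tension)
  F[3-4] = -2147.4855 N (compression)
  F[3-5] = +0.0000 N (tension)
  F[4-5] = -0.0000 N (compression)
  Rx@0 = +1361.4000 N
  Ry@0 = +1184.4994 N
  Ry@4 = +1994.8606 N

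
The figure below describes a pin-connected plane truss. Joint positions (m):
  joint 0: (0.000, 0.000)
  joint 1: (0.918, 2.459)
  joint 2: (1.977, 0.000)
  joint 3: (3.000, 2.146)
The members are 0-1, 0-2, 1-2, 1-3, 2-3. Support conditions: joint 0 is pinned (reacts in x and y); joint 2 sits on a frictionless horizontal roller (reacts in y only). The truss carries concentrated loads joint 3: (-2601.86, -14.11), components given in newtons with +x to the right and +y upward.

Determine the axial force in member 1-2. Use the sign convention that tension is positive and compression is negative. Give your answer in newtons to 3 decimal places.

3463.480

N=4 nodes, M=5 members, R=3 reactions → 2N=8, M+R=8
member 0 (0-1): L=2.6248, (cx,cy)=(0.3497,0.9368)
member 1 (0-2): L=1.9770, (cx,cy)=(1.0000,0.0000)
member 2 (1-2): L=2.6773, (cx,cy)=(0.3955,-0.9184)
member 3 (1-3): L=2.1054, (cx,cy)=(0.9889,-0.1487)
member 4 (2-3): L=2.3774, (cx,cy)=(0.4303,0.9027)
solve A·x = −loads:
  F[0-1] = -3006.8733 N (compression)
  F[0-2] = -1550.2204 N (compression)
  F[1-2] = +3463.4796 N (tension)
  F[1-3] = -2448.8018 N (compression)
  F[2-3] = -418.9324 N (compression)
  Rx@0 = +2601.8600 N
  Ry@0 = +2816.9737 N
  Ry@2 = -2802.8637 N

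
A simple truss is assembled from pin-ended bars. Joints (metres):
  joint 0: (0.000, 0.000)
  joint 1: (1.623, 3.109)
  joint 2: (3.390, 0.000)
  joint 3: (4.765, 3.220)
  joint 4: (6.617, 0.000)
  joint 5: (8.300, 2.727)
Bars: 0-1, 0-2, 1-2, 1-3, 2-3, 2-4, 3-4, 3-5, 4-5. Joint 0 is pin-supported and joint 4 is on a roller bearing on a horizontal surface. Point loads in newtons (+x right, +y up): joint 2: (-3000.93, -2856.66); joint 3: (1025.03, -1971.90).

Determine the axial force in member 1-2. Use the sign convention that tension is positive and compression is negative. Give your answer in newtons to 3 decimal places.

1600.691

N=6 nodes, M=9 members, R=3 reactions → 2N=12, M+R=12
member 0 (0-1): L=3.5071, (cx,cy)=(0.4628,0.8865)
member 1 (0-2): L=3.3900, (cx,cy)=(1.0000,0.0000)
member 2 (1-2): L=3.5761, (cx,cy)=(0.4941,-0.8694)
member 3 (1-3): L=3.1440, (cx,cy)=(0.9994,0.0353)
member 4 (2-3): L=3.5013, (cx,cy)=(0.3927,0.9197)
member 5 (2-4): L=3.2270, (cx,cy)=(1.0000,0.0000)
member 6 (3-4): L=3.7146, (cx,cy)=(0.4986,-0.8668)
member 7 (3-5): L=3.5692, (cx,cy)=(0.9904,-0.1381)
member 8 (4-5): L=3.2045, (cx,cy)=(0.5252,0.8510)
solve A·x = −loads:
  F[0-1] = -1631.4506 N (compression)
  F[0-2] = -1220.9126 N (compression)
  F[1-2] = +1600.6914 N (tension)
  F[1-3] = -1546.8853 N (compression)
  F[2-3] = +1593.0092 N (tension)
  F[2-4] = +1945.3563 N (tension)
  F[3-4] = -3901.8540 N (compression)
  F[3-5] = +0.0000 N (tension)
  F[4-5] = -0.0000 N (compression)
  Rx@0 = +1975.9000 N
  Ry@0 = +1446.2451 N
  Ry@4 = +3382.3149 N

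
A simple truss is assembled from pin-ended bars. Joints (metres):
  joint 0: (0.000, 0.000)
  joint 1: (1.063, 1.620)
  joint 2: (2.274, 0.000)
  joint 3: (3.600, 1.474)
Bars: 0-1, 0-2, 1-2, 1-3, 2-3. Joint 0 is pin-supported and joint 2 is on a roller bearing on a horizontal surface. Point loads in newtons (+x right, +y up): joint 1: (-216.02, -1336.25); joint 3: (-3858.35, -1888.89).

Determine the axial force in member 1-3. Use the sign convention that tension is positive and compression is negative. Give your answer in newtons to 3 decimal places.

N=4 nodes, M=5 members, R=3 reactions → 2N=8, M+R=8
member 0 (0-1): L=1.9376, (cx,cy)=(0.5486,0.8361)
member 1 (0-2): L=2.2740, (cx,cy)=(1.0000,0.0000)
member 2 (1-2): L=2.0226, (cx,cy)=(0.5987,-0.8009)
member 3 (1-3): L=2.5412, (cx,cy)=(0.9983,-0.0575)
member 4 (2-3): L=1.9827, (cx,cy)=(0.6688,0.7434)
solve A·x = −loads:
  F[0-1] = -2709.1216 N (compression)
  F[0-2] = -2588.1152 N (compression)
  F[1-2] = +1307.1045 N (tension)
  F[1-3] = -2056.2387 N (compression)
  F[2-3] = -2699.6330 N (compression)
  Rx@0 = +4074.3700 N
  Ry@0 = +2265.0356 N
  Ry@2 = +960.1044 N

-2056.239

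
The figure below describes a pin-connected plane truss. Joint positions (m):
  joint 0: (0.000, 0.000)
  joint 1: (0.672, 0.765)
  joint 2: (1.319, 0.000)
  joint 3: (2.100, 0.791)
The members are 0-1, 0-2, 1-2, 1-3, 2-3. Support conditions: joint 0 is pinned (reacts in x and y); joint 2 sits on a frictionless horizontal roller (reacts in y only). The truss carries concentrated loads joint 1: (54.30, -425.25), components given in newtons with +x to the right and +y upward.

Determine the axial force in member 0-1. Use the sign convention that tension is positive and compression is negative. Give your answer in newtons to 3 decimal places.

N=4 nodes, M=5 members, R=3 reactions → 2N=8, M+R=8
member 0 (0-1): L=1.0182, (cx,cy)=(0.6600,0.7513)
member 1 (0-2): L=1.3190, (cx,cy)=(1.0000,0.0000)
member 2 (1-2): L=1.0019, (cx,cy)=(0.6458,-0.7635)
member 3 (1-3): L=1.4282, (cx,cy)=(0.9998,0.0182)
member 4 (2-3): L=1.1116, (cx,cy)=(0.7026,0.7116)
solve A·x = −loads:
  F[0-1] = -235.7278 N (compression)
  F[0-2] = +209.8718 N (tension)
  F[1-2] = -324.9980 N (compression)
  F[1-3] = +0.0000 N (tension)
  F[2-3] = -0.0000 N (compression)
  Rx@0 = -54.3000 N
  Ry@0 = +177.1018 N
  Ry@2 = +248.1482 N

-235.728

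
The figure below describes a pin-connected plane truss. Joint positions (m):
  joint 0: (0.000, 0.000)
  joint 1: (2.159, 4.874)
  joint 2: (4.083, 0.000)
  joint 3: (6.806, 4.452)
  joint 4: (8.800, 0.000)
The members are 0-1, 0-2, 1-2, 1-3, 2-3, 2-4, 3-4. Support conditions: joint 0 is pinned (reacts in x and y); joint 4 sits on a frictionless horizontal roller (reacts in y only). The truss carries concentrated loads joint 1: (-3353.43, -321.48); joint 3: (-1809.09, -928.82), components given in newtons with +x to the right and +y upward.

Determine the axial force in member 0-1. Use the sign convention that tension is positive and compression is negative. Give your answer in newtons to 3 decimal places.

-3527.945

N=5 nodes, M=7 members, R=3 reactions → 2N=10, M+R=10
member 0 (0-1): L=5.3308, (cx,cy)=(0.4050,0.9143)
member 1 (0-2): L=4.0830, (cx,cy)=(1.0000,0.0000)
member 2 (1-2): L=5.2400, (cx,cy)=(0.3672,-0.9302)
member 3 (1-3): L=4.6661, (cx,cy)=(0.9959,-0.0904)
member 4 (2-3): L=5.2187, (cx,cy)=(0.5218,0.8531)
member 5 (2-4): L=4.7170, (cx,cy)=(1.0000,0.0000)
member 6 (3-4): L=4.8781, (cx,cy)=(0.4088,-0.9126)
solve A·x = −loads:
  F[0-1] = -3527.9446 N (compression)
  F[0-2] = -3733.6784 N (compression)
  F[1-2] = +3043.4533 N (tension)
  F[1-3] = +810.4289 N (tension)
  F[2-3] = -3318.4040 N (compression)
  F[2-4] = -884.7358 N (compression)
  F[3-4] = +2164.4300 N (tension)
  Rx@0 = +5162.5200 N
  Ry@0 = +3225.6480 N
  Ry@4 = -1975.3480 N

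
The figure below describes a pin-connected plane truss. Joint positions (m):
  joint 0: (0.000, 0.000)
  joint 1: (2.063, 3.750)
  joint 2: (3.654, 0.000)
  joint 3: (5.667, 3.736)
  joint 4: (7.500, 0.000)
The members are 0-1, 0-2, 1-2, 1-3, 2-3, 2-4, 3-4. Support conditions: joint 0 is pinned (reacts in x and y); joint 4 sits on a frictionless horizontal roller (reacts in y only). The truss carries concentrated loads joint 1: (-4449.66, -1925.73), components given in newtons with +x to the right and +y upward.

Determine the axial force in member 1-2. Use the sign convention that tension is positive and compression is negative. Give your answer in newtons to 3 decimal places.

1834.032

N=5 nodes, M=7 members, R=3 reactions → 2N=10, M+R=10
member 0 (0-1): L=4.2800, (cx,cy)=(0.4820,0.8762)
member 1 (0-2): L=3.6540, (cx,cy)=(1.0000,0.0000)
member 2 (1-2): L=4.0735, (cx,cy)=(0.3906,-0.9206)
member 3 (1-3): L=3.6040, (cx,cy)=(1.0000,-0.0039)
member 4 (2-3): L=4.2438, (cx,cy)=(0.4743,0.8803)
member 5 (2-4): L=3.8460, (cx,cy)=(1.0000,0.0000)
member 6 (3-4): L=4.1614, (cx,cy)=(0.4405,-0.8978)
solve A·x = −loads:
  F[0-1] = -4132.6113 N (compression)
  F[0-2] = -2457.7065 N (compression)
  F[1-2] = +1834.0315 N (tension)
  F[1-3] = +1741.4042 N (tension)
  F[2-3] = -1917.8461 N (compression)
  F[2-4] = -831.6825 N (compression)
  F[3-4] = +1888.1598 N (tension)
  Rx@0 = +4449.6600 N
  Ry@0 = +3620.8559 N
  Ry@4 = -1695.1259 N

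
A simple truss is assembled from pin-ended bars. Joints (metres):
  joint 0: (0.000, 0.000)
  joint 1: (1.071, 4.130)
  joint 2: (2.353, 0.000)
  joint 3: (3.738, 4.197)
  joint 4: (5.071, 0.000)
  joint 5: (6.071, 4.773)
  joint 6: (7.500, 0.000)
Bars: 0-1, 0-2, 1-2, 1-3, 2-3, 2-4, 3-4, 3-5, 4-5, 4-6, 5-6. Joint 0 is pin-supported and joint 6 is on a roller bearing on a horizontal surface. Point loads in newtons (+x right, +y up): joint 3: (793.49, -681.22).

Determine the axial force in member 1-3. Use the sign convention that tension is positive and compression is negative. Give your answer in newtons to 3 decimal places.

57.872

N=7 nodes, M=11 members, R=3 reactions → 2N=14, M+R=14
member 0 (0-1): L=4.2666, (cx,cy)=(0.2510,0.9680)
member 1 (0-2): L=2.3530, (cx,cy)=(1.0000,0.0000)
member 2 (1-2): L=4.3244, (cx,cy)=(0.2965,-0.9550)
member 3 (1-3): L=2.6678, (cx,cy)=(0.9997,0.0251)
member 4 (2-3): L=4.4196, (cx,cy)=(0.3134,0.9496)
member 5 (2-4): L=2.7180, (cx,cy)=(1.0000,0.0000)
member 6 (3-4): L=4.4036, (cx,cy)=(0.3027,-0.9531)
member 7 (3-5): L=2.4031, (cx,cy)=(0.9708,0.2397)
member 8 (4-5): L=4.8766, (cx,cy)=(0.2051,0.9787)
member 9 (4-6): L=2.4290, (cx,cy)=(1.0000,0.0000)
member 10 (5-6): L=4.9823, (cx,cy)=(0.2868,-0.9580)
solve A·x = −loads:
  F[0-1] = +105.7220 N (tension)
  F[0-2] = +766.9517 N (tension)
  F[1-2] = -105.6322 N (compression)
  F[1-3] = +57.8720 N (tension)
  F[2-3] = +106.2348 N (tension)
  F[2-4] = +702.3449 N (tension)
  F[3-4] = -931.0589 N (compression)
  F[3-5] = -433.1336 N (compression)
  F[4-5] = +906.6437 N (tension)
  F[4-6] = +234.5910 N (tension)
  F[5-6] = -817.9209 N (compression)
  Rx@0 = -793.4900 N
  Ry@0 = -102.3371 N
  Ry@6 = +783.5571 N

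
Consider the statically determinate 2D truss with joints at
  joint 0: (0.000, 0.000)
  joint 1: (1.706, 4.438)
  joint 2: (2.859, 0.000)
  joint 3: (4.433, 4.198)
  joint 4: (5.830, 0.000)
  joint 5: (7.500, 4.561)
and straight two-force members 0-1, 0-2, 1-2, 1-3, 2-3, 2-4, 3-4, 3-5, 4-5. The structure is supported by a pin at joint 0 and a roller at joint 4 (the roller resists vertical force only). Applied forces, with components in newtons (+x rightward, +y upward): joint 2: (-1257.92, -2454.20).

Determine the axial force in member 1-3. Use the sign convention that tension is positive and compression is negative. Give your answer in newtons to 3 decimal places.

N=6 nodes, M=9 members, R=3 reactions → 2N=12, M+R=12
member 0 (0-1): L=4.7546, (cx,cy)=(0.3588,0.9334)
member 1 (0-2): L=2.8590, (cx,cy)=(1.0000,0.0000)
member 2 (1-2): L=4.5853, (cx,cy)=(0.2515,-0.9679)
member 3 (1-3): L=2.7375, (cx,cy)=(0.9961,-0.0877)
member 4 (2-3): L=4.4834, (cx,cy)=(0.3511,0.9363)
member 5 (2-4): L=2.9710, (cx,cy)=(1.0000,0.0000)
member 6 (3-4): L=4.4243, (cx,cy)=(0.3158,-0.9488)
member 7 (3-5): L=3.0884, (cx,cy)=(0.9931,0.1175)
member 8 (4-5): L=4.8571, (cx,cy)=(0.3438,0.9390)
solve A·x = −loads:
  F[0-1] = -1339.8967 N (compression)
  F[0-2] = -777.1518 N (compression)
  F[1-2] = +1367.1695 N (tension)
  F[1-3] = -827.7357 N (compression)
  F[2-3] = +1207.8407 N (tension)
  F[2-4] = +400.5065 N (tension)
  F[3-4] = -1268.4166 N (compression)
  F[3-5] = -0.0000 N (compression)
  F[4-5] = +0.0000 N (tension)
  Rx@0 = +1257.9200 N
  Ry@0 = +1250.6738 N
  Ry@4 = +1203.5262 N

-827.736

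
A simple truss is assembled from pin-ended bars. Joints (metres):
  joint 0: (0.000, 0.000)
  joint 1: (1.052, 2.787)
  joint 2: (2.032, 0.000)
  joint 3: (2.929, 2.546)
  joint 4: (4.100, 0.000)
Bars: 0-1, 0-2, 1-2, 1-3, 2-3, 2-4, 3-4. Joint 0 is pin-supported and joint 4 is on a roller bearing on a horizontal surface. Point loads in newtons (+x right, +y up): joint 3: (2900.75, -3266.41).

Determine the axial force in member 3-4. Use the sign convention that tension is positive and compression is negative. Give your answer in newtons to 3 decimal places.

N=5 nodes, M=7 members, R=3 reactions → 2N=10, M+R=10
member 0 (0-1): L=2.9789, (cx,cy)=(0.3531,0.9356)
member 1 (0-2): L=2.0320, (cx,cy)=(1.0000,0.0000)
member 2 (1-2): L=2.9543, (cx,cy)=(0.3317,-0.9434)
member 3 (1-3): L=1.8924, (cx,cy)=(0.9919,-0.1274)
member 4 (2-3): L=2.6994, (cx,cy)=(0.3323,0.9432)
member 5 (2-4): L=2.0680, (cx,cy)=(1.0000,0.0000)
member 6 (3-4): L=2.8024, (cx,cy)=(0.4179,-0.9085)
solve A·x = −loads:
  F[0-1] = +928.1808 N (tension)
  F[0-2] = +2572.9667 N (tension)
  F[1-2] = -1010.7433 N (compression)
  F[1-3] = +668.5124 N (tension)
  F[2-3] = +1010.9601 N (tension)
  F[2-4] = +1901.7419 N (tension)
  F[3-4] = -4551.1626 N (compression)
  Rx@0 = -2900.7500 N
  Ry@0 = -868.3764 N
  Ry@4 = +4134.7864 N

-4551.163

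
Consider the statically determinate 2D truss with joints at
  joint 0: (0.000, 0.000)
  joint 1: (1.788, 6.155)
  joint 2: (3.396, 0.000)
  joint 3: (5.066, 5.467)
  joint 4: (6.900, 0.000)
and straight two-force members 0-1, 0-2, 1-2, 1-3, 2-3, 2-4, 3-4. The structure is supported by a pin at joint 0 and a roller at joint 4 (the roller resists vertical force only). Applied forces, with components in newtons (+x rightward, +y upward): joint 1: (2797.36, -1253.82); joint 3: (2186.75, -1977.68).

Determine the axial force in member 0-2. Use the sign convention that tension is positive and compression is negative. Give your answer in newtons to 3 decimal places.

N=5 nodes, M=7 members, R=3 reactions → 2N=10, M+R=10
member 0 (0-1): L=6.4094, (cx,cy)=(0.2790,0.9603)
member 1 (0-2): L=3.3960, (cx,cy)=(1.0000,0.0000)
member 2 (1-2): L=6.3616, (cx,cy)=(0.2528,-0.9675)
member 3 (1-3): L=3.3494, (cx,cy)=(0.9787,-0.2054)
member 4 (2-3): L=5.7164, (cx,cy)=(0.2921,0.9564)
member 5 (2-4): L=3.5040, (cx,cy)=(1.0000,0.0000)
member 6 (3-4): L=5.7664, (cx,cy)=(0.3180,-0.9481)
solve A·x = −loads:
  F[0-1] = +2887.9993 N (tension)
  F[0-2] = +4178.4640 N (tension)
  F[1-2] = -3946.6807 N (compression)
  F[1-3] = -1015.7819 N (compression)
  F[2-3] = +3992.7035 N (tension)
  F[2-4] = +2014.4314 N (tension)
  F[3-4] = -6333.7324 N (compression)
  Rx@0 = -4984.1100 N
  Ry@0 = -2773.3507 N
  Ry@4 = +6004.8507 N

4178.464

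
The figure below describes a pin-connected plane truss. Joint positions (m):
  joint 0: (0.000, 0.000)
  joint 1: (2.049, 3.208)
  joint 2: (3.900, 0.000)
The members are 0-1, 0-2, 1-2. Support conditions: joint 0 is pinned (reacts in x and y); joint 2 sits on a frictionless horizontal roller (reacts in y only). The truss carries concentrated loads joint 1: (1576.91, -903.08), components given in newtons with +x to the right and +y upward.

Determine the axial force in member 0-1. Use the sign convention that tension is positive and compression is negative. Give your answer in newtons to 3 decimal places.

N=3 nodes, M=3 members, R=3 reactions → 2N=6, M+R=6
member 0 (0-1): L=3.8065, (cx,cy)=(0.5383,0.8428)
member 1 (0-2): L=3.9000, (cx,cy)=(1.0000,0.0000)
member 2 (1-2): L=3.7037, (cx,cy)=(0.4998,-0.8662)
solve A·x = −loads:
  F[0-1] = +1030.5322 N (tension)
  F[0-2] = +1022.1893 N (tension)
  F[1-2] = -2045.3227 N (compression)
  Rx@0 = -1576.9100 N
  Ry@0 = -868.4939 N
  Ry@2 = +1771.5739 N

1030.532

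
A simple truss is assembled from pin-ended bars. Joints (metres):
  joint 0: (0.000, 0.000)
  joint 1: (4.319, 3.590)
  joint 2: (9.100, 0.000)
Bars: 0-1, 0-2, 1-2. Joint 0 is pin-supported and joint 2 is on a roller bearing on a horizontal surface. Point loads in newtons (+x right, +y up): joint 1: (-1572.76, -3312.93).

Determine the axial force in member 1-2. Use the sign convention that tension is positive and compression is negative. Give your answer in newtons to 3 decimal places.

-1585.307

N=3 nodes, M=3 members, R=3 reactions → 2N=6, M+R=6
member 0 (0-1): L=5.6162, (cx,cy)=(0.7690,0.6392)
member 1 (0-2): L=9.1000, (cx,cy)=(1.0000,0.0000)
member 2 (1-2): L=5.9788, (cx,cy)=(0.7997,-0.6005)
solve A·x = −loads:
  F[0-1] = -3693.5993 N (compression)
  F[0-2] = +1267.7042 N (tension)
  F[1-2] = -1585.3067 N (compression)
  Rx@0 = +1572.7600 N
  Ry@0 = +2361.0249 N
  Ry@2 = +951.9051 N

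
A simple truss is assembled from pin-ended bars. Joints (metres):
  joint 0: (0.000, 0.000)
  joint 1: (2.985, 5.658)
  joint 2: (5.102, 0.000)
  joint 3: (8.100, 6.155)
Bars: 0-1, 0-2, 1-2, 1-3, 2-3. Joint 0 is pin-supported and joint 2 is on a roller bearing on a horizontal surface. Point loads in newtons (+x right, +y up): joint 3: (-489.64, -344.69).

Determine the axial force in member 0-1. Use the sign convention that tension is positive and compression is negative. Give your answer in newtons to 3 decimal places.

-438.858

N=4 nodes, M=5 members, R=3 reactions → 2N=8, M+R=8
member 0 (0-1): L=6.3971, (cx,cy)=(0.4666,0.8845)
member 1 (0-2): L=5.1020, (cx,cy)=(1.0000,0.0000)
member 2 (1-2): L=6.0411, (cx,cy)=(0.3504,-0.9366)
member 3 (1-3): L=5.1391, (cx,cy)=(0.9953,0.0967)
member 4 (2-3): L=6.8463, (cx,cy)=(0.4379,0.8990)
solve A·x = −loads:
  F[0-1] = -438.8581 N (compression)
  F[0-2] = -284.8618 N (compression)
  F[1-2] = +379.3951 N (tension)
  F[1-3] = -339.3217 N (compression)
  F[2-3] = -346.9033 N (compression)
  Rx@0 = +489.6400 N
  Ry@0 = +388.1524 N
  Ry@2 = -43.4624 N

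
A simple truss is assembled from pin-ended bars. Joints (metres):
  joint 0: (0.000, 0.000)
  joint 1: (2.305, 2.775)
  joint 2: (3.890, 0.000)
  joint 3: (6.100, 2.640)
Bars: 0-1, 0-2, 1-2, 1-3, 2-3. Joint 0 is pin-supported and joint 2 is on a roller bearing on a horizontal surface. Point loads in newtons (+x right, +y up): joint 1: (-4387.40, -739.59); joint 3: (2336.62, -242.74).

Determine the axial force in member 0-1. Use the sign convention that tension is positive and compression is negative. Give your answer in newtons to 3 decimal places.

-2219.708

N=4 nodes, M=5 members, R=3 reactions → 2N=8, M+R=8
member 0 (0-1): L=3.6074, (cx,cy)=(0.6390,0.7692)
member 1 (0-2): L=3.8900, (cx,cy)=(1.0000,0.0000)
member 2 (1-2): L=3.1958, (cx,cy)=(0.4960,-0.8683)
member 3 (1-3): L=3.7974, (cx,cy)=(0.9994,-0.0356)
member 4 (2-3): L=3.4429, (cx,cy)=(0.6419,0.7668)
solve A·x = −loads:
  F[0-1] = -2219.7080 N (compression)
  F[0-2] = -632.4829 N (compression)
  F[1-2] = +1013.6216 N (tension)
  F[1-3] = +2467.9366 N (tension)
  F[2-3] = -202.1454 N (compression)
  Rx@0 = +2050.7800 N
  Ry@0 = +1707.4943 N
  Ry@2 = -725.1643 N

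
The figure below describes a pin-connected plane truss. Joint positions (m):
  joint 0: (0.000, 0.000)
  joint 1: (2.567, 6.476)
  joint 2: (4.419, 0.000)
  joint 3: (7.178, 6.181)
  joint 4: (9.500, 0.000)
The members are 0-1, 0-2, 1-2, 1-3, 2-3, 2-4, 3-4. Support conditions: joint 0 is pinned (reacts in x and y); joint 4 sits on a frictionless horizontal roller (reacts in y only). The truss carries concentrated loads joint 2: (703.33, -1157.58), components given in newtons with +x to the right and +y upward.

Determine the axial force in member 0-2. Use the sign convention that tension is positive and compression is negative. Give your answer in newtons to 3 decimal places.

N=5 nodes, M=7 members, R=3 reactions → 2N=10, M+R=10
member 0 (0-1): L=6.9662, (cx,cy)=(0.3685,0.9296)
member 1 (0-2): L=4.4190, (cx,cy)=(1.0000,0.0000)
member 2 (1-2): L=6.7356, (cx,cy)=(0.2750,-0.9615)
member 3 (1-3): L=4.6204, (cx,cy)=(0.9980,-0.0638)
member 4 (2-3): L=6.7688, (cx,cy)=(0.4076,0.9132)
member 5 (2-4): L=5.0810, (cx,cy)=(1.0000,0.0000)
member 6 (3-4): L=6.6028, (cx,cy)=(0.3517,-0.9361)
solve A·x = −loads:
  F[0-1] = -665.9878 N (compression)
  F[0-2] = +948.7419 N (tension)
  F[1-2] = +672.5781 N (tension)
  F[1-3] = -431.2214 N (compression)
  F[2-3] = +559.5144 N (tension)
  F[2-4] = +202.2809 N (tension)
  F[3-4] = -575.1991 N (compression)
  Rx@0 = -703.3300 N
  Ry@0 = +619.1225 N
  Ry@4 = +538.4575 N

948.742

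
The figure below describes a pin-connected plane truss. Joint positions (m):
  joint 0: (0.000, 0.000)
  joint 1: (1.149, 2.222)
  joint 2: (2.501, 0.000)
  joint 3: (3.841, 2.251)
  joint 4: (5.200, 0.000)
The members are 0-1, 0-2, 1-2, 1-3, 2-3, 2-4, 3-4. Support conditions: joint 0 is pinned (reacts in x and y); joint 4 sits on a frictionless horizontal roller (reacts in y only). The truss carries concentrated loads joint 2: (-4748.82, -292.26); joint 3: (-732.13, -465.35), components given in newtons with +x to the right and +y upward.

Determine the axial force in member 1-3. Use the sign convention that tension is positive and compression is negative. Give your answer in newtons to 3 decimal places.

-660.063

N=5 nodes, M=7 members, R=3 reactions → 2N=10, M+R=10
member 0 (0-1): L=2.5015, (cx,cy)=(0.4593,0.8883)
member 1 (0-2): L=2.5010, (cx,cy)=(1.0000,0.0000)
member 2 (1-2): L=2.6010, (cx,cy)=(0.5198,-0.8543)
member 3 (1-3): L=2.6922, (cx,cy)=(0.9999,0.0108)
member 4 (2-3): L=2.6197, (cx,cy)=(0.5115,0.8593)
member 5 (2-4): L=2.6990, (cx,cy)=(1.0000,0.0000)
member 6 (3-4): L=2.6294, (cx,cy)=(0.5168,-0.8561)
solve A·x = −loads:
  F[0-1] = -664.4833 N (compression)
  F[0-2] = -5175.7362 N (compression)
  F[1-2] = +682.5912 N (tension)
  F[1-3] = -660.0634 N (compression)
  F[2-3] = -338.5062 N (compression)
  F[2-4] = +101.0469 N (tension)
  F[3-4] = -195.5080 N (compression)
  Rx@0 = +5480.9500 N
  Ry@0 = +590.2394 N
  Ry@4 = +167.3706 N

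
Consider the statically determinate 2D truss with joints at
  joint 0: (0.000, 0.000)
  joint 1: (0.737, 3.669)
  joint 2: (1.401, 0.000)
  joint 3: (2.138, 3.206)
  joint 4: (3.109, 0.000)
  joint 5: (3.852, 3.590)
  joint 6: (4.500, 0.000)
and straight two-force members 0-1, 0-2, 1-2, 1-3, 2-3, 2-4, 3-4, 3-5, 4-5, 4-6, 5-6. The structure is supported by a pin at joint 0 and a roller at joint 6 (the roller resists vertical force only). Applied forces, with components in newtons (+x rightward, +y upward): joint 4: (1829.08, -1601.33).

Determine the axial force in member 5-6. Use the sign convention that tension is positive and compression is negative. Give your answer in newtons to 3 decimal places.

N=7 nodes, M=11 members, R=3 reactions → 2N=14, M+R=14
member 0 (0-1): L=3.7423, (cx,cy)=(0.1969,0.9804)
member 1 (0-2): L=1.4010, (cx,cy)=(1.0000,0.0000)
member 2 (1-2): L=3.7286, (cx,cy)=(0.1781,-0.9840)
member 3 (1-3): L=1.4755, (cx,cy)=(0.9495,-0.3138)
member 4 (2-3): L=3.2896, (cx,cy)=(0.2240,0.9746)
member 5 (2-4): L=1.7080, (cx,cy)=(1.0000,0.0000)
member 6 (3-4): L=3.3498, (cx,cy)=(0.2899,-0.9571)
member 7 (3-5): L=1.7565, (cx,cy)=(0.9758,0.2186)
member 8 (4-5): L=3.6661, (cx,cy)=(0.2027,0.9792)
member 9 (4-6): L=1.3910, (cx,cy)=(1.0000,0.0000)
member 10 (5-6): L=3.6480, (cx,cy)=(0.1776,-0.9841)
solve A·x = −loads:
  F[0-1] = -504.8765 N (compression)
  F[0-2] = +1928.5095 N (tension)
  F[1-2] = +570.5462 N (tension)
  F[1-3] = -211.7277 N (compression)
  F[2-3] = -576.0697 N (compression)
  F[2-4] = +2159.1755 N (tension)
  F[3-4] = +411.9686 N (tension)
  F[3-5] = -460.6544 N (compression)
  F[4-5] = +1232.6288 N (tension)
  F[4-6] = +199.6961 N (tension)
  F[5-6] = -1124.2194 N (compression)
  Rx@0 = -1829.0800 N
  Ry@0 = +494.9889 N
  Ry@6 = +1106.3411 N

-1124.219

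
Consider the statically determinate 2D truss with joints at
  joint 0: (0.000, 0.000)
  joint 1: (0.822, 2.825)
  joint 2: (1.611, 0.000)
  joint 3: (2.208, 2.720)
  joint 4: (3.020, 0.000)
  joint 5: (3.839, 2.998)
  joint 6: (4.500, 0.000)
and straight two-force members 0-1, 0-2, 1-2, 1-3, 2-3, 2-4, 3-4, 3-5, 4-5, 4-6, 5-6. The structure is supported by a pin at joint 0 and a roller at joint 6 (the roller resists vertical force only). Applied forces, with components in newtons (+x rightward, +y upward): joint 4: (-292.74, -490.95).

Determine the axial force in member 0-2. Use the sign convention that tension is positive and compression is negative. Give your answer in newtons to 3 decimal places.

-245.757

N=7 nodes, M=11 members, R=3 reactions → 2N=14, M+R=14
member 0 (0-1): L=2.9422, (cx,cy)=(0.2794,0.9602)
member 1 (0-2): L=1.6110, (cx,cy)=(1.0000,0.0000)
member 2 (1-2): L=2.9331, (cx,cy)=(0.2690,-0.9631)
member 3 (1-3): L=1.3900, (cx,cy)=(0.9971,-0.0755)
member 4 (2-3): L=2.7847, (cx,cy)=(0.2144,0.9767)
member 5 (2-4): L=1.4090, (cx,cy)=(1.0000,0.0000)
member 6 (3-4): L=2.8386, (cx,cy)=(0.2861,-0.9582)
member 7 (3-5): L=1.6545, (cx,cy)=(0.9858,0.1680)
member 8 (4-5): L=3.1079, (cx,cy)=(0.2635,0.9647)
member 9 (4-6): L=1.4800, (cx,cy)=(1.0000,0.0000)
member 10 (5-6): L=3.0700, (cx,cy)=(0.2153,-0.9765)
solve A·x = −loads:
  F[0-1] = -168.1645 N (compression)
  F[0-2] = -245.7571 N (compression)
  F[1-2] = +175.0466 N (tension)
  F[1-3] = -94.3396 N (compression)
  F[2-3] = -172.6077 N (compression)
  F[2-4] = -161.6660 N (compression)
  F[3-4] = +138.1637 N (tension)
  F[3-5] = -173.0568 N (compression)
  F[4-5] = +371.6984 N (tension)
  F[4-6] = +72.6443 N (tension)
  F[5-6] = -337.3953 N (compression)
  Rx@0 = +292.7400 N
  Ry@0 = +161.4680 N
  Ry@6 = +329.4820 N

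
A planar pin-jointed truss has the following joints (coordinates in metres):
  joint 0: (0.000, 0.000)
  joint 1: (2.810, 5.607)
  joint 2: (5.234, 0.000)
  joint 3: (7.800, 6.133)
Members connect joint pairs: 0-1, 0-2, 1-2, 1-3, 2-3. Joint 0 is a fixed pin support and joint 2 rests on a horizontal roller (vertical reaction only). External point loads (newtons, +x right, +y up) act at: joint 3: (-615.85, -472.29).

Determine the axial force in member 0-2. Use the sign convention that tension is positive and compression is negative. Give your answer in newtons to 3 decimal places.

-370.239

N=4 nodes, M=5 members, R=3 reactions → 2N=8, M+R=8
member 0 (0-1): L=6.2717, (cx,cy)=(0.4480,0.8940)
member 1 (0-2): L=5.2340, (cx,cy)=(1.0000,0.0000)
member 2 (1-2): L=6.1085, (cx,cy)=(0.3968,-0.9179)
member 3 (1-3): L=5.0176, (cx,cy)=(0.9945,0.1048)
member 4 (2-3): L=6.6482, (cx,cy)=(0.3860,0.9225)
solve A·x = −loads:
  F[0-1] = -548.1875 N (compression)
  F[0-2] = -370.2387 N (compression)
  F[1-2] = +483.6763 N (tension)
  F[1-3] = -439.9687 N (compression)
  F[2-3] = -461.9654 N (compression)
  Rx@0 = +615.8500 N
  Ry@0 = +490.0863 N
  Ry@2 = -17.7963 N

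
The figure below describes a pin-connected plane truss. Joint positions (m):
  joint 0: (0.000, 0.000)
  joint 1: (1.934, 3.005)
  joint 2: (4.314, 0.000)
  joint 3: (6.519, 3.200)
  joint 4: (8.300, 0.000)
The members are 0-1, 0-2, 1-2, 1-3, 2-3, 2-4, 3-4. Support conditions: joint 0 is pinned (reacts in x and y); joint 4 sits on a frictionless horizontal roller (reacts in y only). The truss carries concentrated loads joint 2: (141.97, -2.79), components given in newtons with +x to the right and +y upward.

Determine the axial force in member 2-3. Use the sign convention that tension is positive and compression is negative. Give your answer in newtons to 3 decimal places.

1.857

N=5 nodes, M=7 members, R=3 reactions → 2N=10, M+R=10
member 0 (0-1): L=3.5736, (cx,cy)=(0.5412,0.8409)
member 1 (0-2): L=4.3140, (cx,cy)=(1.0000,0.0000)
member 2 (1-2): L=3.8333, (cx,cy)=(0.6209,-0.7839)
member 3 (1-3): L=4.5891, (cx,cy)=(0.9991,0.0425)
member 4 (2-3): L=3.8861, (cx,cy)=(0.5674,0.8234)
member 5 (2-4): L=3.9860, (cx,cy)=(1.0000,0.0000)
member 6 (3-4): L=3.6622, (cx,cy)=(0.4863,-0.8738)
solve A·x = −loads:
  F[0-1] = -1.5934 N (compression)
  F[0-2] = +142.8323 N (tension)
  F[1-2] = +1.6083 N (tension)
  F[1-3] = -1.8625 N (compression)
  F[2-3] = +1.8572 N (tension)
  F[2-4] = +0.8071 N (tension)
  F[3-4] = -1.6596 N (compression)
  Rx@0 = -141.9700 N
  Ry@0 = +1.3399 N
  Ry@4 = +1.4501 N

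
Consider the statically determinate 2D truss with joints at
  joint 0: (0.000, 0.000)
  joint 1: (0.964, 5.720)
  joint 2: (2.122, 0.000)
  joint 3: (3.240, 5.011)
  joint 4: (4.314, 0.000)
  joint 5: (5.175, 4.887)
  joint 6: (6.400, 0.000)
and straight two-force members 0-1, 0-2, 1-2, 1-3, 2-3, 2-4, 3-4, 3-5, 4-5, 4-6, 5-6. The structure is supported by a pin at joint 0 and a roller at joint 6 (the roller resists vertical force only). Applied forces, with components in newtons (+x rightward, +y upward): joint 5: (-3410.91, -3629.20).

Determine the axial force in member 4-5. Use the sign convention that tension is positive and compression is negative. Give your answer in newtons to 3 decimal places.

N=7 nodes, M=11 members, R=3 reactions → 2N=14, M+R=14
member 0 (0-1): L=5.8007, (cx,cy)=(0.1662,0.9861)
member 1 (0-2): L=2.1220, (cx,cy)=(1.0000,0.0000)
member 2 (1-2): L=5.8360, (cx,cy)=(0.1984,-0.9801)
member 3 (1-3): L=2.3839, (cx,cy)=(0.9547,-0.2974)
member 4 (2-3): L=5.1342, (cx,cy)=(0.2178,0.9760)
member 5 (2-4): L=2.1920, (cx,cy)=(1.0000,0.0000)
member 6 (3-4): L=5.1248, (cx,cy)=(0.2096,-0.9778)
member 7 (3-5): L=1.9390, (cx,cy)=(0.9980,-0.0640)
member 8 (4-5): L=4.9623, (cx,cy)=(0.1735,0.9848)
member 9 (4-6): L=2.0860, (cx,cy)=(1.0000,0.0000)
member 10 (5-6): L=5.0382, (cx,cy)=(0.2431,-0.9700)
solve A·x = −loads:
  F[0-1] = -3345.7264 N (compression)
  F[0-2] = -2854.8908 N (compression)
  F[1-2] = +3781.3191 N (tension)
  F[1-3] = -1368.2317 N (compression)
  F[2-3] = -3797.2550 N (compression)
  F[2-4] = -1277.7207 N (compression)
  F[3-4] = +3562.8676 N (tension)
  F[3-5] = -2885.7633 N (compression)
  F[4-5] = -3537.4047 N (compression)
  F[4-6] = +82.7192 N (tension)
  F[5-6] = -340.2084 N (compression)
  Rx@0 = +3410.9100 N
  Ry@0 = +3299.2011 N
  Ry@6 = +329.9989 N

-3537.405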